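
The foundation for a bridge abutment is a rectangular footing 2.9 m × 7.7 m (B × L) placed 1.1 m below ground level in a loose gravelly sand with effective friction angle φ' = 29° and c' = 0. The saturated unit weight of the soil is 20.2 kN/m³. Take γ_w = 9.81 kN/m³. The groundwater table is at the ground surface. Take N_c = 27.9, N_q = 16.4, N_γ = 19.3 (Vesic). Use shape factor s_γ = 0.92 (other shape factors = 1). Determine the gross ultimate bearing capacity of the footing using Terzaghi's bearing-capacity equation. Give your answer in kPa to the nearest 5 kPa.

q_ult ≈ 455 kPa

With the water table at the surface the whole profile is submerged: γ' = 20.2 − 9.81 = 10.39 kN/m³, so q = γ'·D_f = 11.429 kPa; the same γ' applies in the ½γBN_γ term.
q_ult = q·N_q + 0.5·γ·B·N_γ·s_γ
     = 11.429 × 16.4 + 0.5 × 10.39 × 2.9 × 19.3 × 0.92
     = 187.44 + 267.5 = 454.94 kPa.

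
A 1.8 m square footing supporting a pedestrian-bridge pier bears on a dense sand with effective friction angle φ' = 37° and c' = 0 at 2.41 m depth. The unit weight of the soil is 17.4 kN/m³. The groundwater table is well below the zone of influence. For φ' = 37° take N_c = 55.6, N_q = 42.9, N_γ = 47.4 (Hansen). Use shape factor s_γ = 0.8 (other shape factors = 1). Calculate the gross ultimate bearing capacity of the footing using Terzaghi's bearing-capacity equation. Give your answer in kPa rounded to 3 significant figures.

q_ult ≈ 2390 kPa

Overburden at base level: q = 17.4 × 2.41 = 41.934 kPa.
Surcharge term q·N_q = 41.934 × 42.9 = 1799 kPa; self-weight term 0.5·γ·B·N_γ·s_γ = 0.5 × 17.4 × 1.8 × 47.4 × 0.8 = 593.83 kPa.
q_ult = 1799 + 593.83 = 2392.8 kPa.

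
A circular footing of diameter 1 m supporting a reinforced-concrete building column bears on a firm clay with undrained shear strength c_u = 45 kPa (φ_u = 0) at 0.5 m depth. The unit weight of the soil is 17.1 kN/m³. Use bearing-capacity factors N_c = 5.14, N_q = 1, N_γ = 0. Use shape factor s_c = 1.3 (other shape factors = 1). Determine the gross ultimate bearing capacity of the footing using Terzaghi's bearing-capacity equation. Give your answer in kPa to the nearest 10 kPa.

q_ult ≈ 310 kPa

Effective surcharge at the founding depth q = γ·D_f = 17.1 × 0.5 = 8.55 kPa.
q_ult = c·N_c·s_c + q·N_q
     = 45 × 5.14 × 1.3 + 8.55 × 1
     = 300.69 + 8.55 = 309.24 kPa.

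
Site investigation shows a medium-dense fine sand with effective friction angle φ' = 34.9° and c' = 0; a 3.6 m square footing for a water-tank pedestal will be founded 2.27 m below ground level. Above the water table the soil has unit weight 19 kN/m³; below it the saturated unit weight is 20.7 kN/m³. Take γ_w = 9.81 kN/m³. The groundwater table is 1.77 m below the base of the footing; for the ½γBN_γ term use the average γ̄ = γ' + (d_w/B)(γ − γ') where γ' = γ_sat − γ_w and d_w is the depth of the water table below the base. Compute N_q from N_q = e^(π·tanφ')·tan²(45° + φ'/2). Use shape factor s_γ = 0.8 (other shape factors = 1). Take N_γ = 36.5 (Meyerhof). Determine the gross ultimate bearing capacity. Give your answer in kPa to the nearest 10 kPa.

q_ult ≈ 2200 kPa

tan34.9° = 0.6976, so N_q = e^(π×0.6976)·tan²(62.45°) = 8.95 × 3.674 = 32.89.
Overburden at base level: q = 19 × 2.27 = 43.13 kPa.
The water table is 1.77 m below the base (< B = 3.6 m), so the ½γBN_γ term uses γ̄ = γ' + (d_w/B)(γ − γ') = 10.89 + (1.77/3.6)(19 − 10.89) = 14.877 kN/m³.
Surcharge term q·N_q = 43.13 × 32.885 = 1418.3 kPa; self-weight term 0.5·γ·B·N_γ·s_γ = 0.5 × 14.877 × 3.6 × 36.5 × 0.8 = 781.96 kPa.
q_ult = 1418.3 + 781.96 = 2200.3 kPa.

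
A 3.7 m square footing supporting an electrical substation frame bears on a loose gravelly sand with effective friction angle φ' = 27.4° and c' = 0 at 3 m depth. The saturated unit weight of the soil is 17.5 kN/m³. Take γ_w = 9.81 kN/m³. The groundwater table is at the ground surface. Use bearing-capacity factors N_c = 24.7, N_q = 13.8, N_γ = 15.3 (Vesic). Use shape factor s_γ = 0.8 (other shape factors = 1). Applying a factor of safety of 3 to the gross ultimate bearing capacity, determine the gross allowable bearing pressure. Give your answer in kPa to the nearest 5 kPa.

With the water table at the surface the whole profile is submerged: γ' = 17.5 − 9.81 = 7.69 kN/m³, so q = γ'·D_f = 23.07 kPa; the same γ' applies in the ½γBN_γ term.
q_ult = q·N_q + 0.5·γ·B·N_γ·s_γ
     = 23.07 × 13.8 + 0.5 × 7.69 × 3.7 × 15.3 × 0.8
     = 318.37 + 174.13 = 492.5 kPa.
q_all = q_ult / FS = 492.5 / 3 = 164.17 kPa.

q_all ≈ 165 kPa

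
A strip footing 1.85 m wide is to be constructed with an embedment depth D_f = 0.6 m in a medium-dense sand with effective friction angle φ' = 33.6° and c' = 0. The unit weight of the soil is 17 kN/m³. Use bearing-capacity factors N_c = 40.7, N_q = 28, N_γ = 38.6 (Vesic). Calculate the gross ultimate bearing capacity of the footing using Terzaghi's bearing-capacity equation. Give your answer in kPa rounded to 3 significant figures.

q_ult ≈ 893 kPa

Effective surcharge at the founding depth q = γ·D_f = 17 × 0.6 = 10.2 kPa.
q_ult = q·N_q + 0.5·γ·B·N_γ
     = 10.2 × 28 + 0.5 × 17 × 1.85 × 38.6
     = 285.6 + 606.99 = 892.59 kPa.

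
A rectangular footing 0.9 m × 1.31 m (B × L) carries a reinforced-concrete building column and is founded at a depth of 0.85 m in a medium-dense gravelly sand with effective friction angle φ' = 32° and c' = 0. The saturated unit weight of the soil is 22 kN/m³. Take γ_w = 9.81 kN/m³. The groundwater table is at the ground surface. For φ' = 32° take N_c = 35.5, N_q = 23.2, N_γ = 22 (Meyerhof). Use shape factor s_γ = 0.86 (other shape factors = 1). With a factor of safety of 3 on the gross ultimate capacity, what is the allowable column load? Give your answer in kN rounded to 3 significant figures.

P_all ≈ 135 kN

Water table at ground surface, so effective unit weight γ' = 22 − 9.81 = 12.19 kN/m³ is used throughout; overburden q = 12.19 × 0.85 = 10.361 kPa; the same γ' applies in the ½γBN_γ term.
Surcharge term q·N_q = 10.361 × 23.2 = 240.39 kPa; self-weight term 0.5·γ·B·N_γ·s_γ = 0.5 × 12.19 × 0.9 × 22 × 0.86 = 103.79 kPa.
q_ult = 240.39 + 103.79 = 344.17 kPa.
Gross allowable pressure q_all = 344.17 / 3 = 114.72 kPa.
Footing area = 1.179 m², so allowable column load = 114.72 × 1.179 = 135.26 kN.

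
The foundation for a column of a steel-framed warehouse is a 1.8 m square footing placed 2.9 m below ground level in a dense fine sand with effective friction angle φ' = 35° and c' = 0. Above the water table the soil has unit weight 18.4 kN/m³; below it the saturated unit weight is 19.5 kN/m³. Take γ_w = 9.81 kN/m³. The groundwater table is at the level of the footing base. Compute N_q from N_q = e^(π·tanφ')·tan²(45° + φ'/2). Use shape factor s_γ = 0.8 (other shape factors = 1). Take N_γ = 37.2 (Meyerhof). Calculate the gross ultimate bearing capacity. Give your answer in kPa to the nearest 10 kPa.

q_ult ≈ 2040 kPa

tan35° = 0.7002, so N_q = e^(π×0.7002)·tan²(62.5°) = 9.023 × 3.69 = 33.3.
Effective surcharge at the founding depth q = γ·D_f = 18.4 × 2.9 = 53.36 kPa.
The water table coincides with the base, so in the self-weight term γ → γ' = 9.69 kN/m³.
q_ult = q·N_q + 0.5·γ·B·N_γ·s_γ
     = 53.36 × 33.296 + 0.5 × 9.69 × 1.8 × 37.2 × 0.8
     = 1776.7 + 259.54 = 2036.2 kPa.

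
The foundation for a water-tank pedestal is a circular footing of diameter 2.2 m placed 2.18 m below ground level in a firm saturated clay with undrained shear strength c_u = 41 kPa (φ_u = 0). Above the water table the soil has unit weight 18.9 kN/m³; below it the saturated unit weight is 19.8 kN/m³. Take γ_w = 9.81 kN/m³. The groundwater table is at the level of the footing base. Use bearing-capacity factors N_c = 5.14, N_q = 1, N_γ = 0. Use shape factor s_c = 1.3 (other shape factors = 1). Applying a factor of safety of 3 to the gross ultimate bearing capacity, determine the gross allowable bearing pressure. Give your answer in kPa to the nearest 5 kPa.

q_all ≈ 105 kPa

q = γ·D_f = 18.9 × 2.18 = 41.202 kPa.
c·N_c·s_c = 41 × 5.14 × 1.3 = 273.96 kPa
q·N_q = 41.202 × 1 = 41.202 kPa
q_ult = 273.96 + 41.202 = 315.16 kPa.
q_all = q_ult / FS = 315.16 / 3 = 105.05 kPa.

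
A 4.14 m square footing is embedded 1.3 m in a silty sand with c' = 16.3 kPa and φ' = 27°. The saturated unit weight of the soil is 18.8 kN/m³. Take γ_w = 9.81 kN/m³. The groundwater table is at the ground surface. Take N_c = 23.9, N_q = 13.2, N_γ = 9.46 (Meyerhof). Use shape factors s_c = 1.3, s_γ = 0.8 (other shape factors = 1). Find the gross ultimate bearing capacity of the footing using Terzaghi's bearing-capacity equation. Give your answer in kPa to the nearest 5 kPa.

q_ult ≈ 800 kPa

Water table at ground surface, so effective unit weight γ' = 18.8 − 9.81 = 8.99 kN/m³ is used throughout; overburden q = 8.99 × 1.3 = 11.687 kPa; the same γ' applies in the ½γBN_γ term.
Cohesion term c·N_c·s_c = 16.3 × 23.9 × 1.3 = 506.44 kPa; surcharge term q·N_q = 11.687 × 13.2 = 154.27 kPa; self-weight term 0.5·γ·B·N_γ·s_γ = 0.5 × 8.99 × 4.14 × 9.46 × 0.8 = 140.84 kPa.
q_ult = 506.44 + 154.27 + 140.84 = 801.54 kPa.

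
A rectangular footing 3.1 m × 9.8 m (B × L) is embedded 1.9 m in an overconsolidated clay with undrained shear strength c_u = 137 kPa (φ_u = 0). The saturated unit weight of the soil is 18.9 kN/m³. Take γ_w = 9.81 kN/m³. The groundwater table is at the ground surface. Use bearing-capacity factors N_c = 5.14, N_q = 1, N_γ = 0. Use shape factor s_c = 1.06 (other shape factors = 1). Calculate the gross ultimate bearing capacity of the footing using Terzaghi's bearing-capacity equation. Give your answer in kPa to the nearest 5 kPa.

q_ult ≈ 765 kPa

γ' = 18.9 − 9.81 = 9.09 kN/m³ (submerged throughout). q = 9.09 × 1.9 = 17.271 kPa.
c·N_c·s_c = 137 × 5.14 × 1.06 = 746.43 kPa
q·N_q = 17.271 × 1 = 17.271 kPa
q_ult = 746.43 + 17.271 = 763.7 kPa.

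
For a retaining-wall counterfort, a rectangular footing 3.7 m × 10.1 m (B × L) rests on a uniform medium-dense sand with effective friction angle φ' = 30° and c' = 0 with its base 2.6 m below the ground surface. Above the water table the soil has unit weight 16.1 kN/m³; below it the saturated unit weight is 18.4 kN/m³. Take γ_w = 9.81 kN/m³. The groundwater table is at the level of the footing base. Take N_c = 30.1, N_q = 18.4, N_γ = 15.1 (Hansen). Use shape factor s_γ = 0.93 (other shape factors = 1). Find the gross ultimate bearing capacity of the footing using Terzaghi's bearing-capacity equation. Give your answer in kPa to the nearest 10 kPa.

Overburden at base level: q = 16.1 × 2.6 = 41.86 kPa.
Below the base the soil is submerged, so the ½γBN_γ term uses γ' = 18.4 − 9.81 = 8.59 kN/m³.
Surcharge term q·N_q = 41.86 × 18.4 = 770.22 kPa; self-weight term 0.5·γ·B·N_γ·s_γ = 0.5 × 8.59 × 3.7 × 15.1 × 0.93 = 223.16 kPa.
q_ult = 770.22 + 223.16 = 993.39 kPa.

q_ult ≈ 990 kPa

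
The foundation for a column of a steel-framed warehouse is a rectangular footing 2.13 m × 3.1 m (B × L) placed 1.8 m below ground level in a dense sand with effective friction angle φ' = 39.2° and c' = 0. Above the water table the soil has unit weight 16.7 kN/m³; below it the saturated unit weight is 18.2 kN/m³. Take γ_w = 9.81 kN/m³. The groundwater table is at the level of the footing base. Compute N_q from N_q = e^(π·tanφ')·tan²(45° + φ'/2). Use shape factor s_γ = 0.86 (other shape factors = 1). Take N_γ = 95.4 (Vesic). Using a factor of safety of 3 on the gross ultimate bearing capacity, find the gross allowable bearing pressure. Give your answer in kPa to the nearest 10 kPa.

N_q = e^(π·tan39.2°)·tan²(64.6°) = 57.5.
q = γ·D_f = 16.7 × 1.8 = 30.06 kPa.
For the ½γBN_γ term take γ' = 18.2 − 9.81 = 8.39 kN/m³ (soil below base is submerged).
q·N_q = 30.06 × 57.501 = 1728.5 kPa
0.5·γ·B·N_γ·s_γ = 0.5 × 8.39 × 2.13 × 95.4 × 0.86 = 733.09 kPa
q_ult = 1728.5 + 733.09 = 2461.6 kPa.
q_all = 2461.6 / 3 = 820.52 kPa.

q_all ≈ 820 kPa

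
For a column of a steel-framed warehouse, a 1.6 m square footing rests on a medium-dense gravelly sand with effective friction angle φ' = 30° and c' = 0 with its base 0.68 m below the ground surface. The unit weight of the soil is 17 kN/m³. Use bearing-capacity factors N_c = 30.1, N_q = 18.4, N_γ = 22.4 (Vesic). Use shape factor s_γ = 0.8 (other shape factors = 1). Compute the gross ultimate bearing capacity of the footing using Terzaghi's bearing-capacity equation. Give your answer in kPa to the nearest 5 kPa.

q_ult ≈ 455 kPa

Overburden at base level: q = 17 × 0.68 = 11.56 kPa.
Surcharge term q·N_q = 11.56 × 18.4 = 212.7 kPa; self-weight term 0.5·γ·B·N_γ·s_γ = 0.5 × 17 × 1.6 × 22.4 × 0.8 = 243.71 kPa.
q_ult = 212.7 + 243.71 = 456.42 kPa.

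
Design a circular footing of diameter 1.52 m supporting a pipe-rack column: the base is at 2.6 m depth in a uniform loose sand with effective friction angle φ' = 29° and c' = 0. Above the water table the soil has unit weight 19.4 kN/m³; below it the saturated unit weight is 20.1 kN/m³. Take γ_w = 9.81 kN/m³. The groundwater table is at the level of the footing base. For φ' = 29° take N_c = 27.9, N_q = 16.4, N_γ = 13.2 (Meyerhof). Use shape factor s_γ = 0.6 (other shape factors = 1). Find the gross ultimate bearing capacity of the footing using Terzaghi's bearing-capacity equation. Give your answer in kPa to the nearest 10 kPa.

Overburden at base level: q = 19.4 × 2.6 = 50.44 kPa.
Below the base the soil is submerged, so the ½γBN_γ term uses γ' = 20.1 − 9.81 = 10.29 kN/m³.
Surcharge term q·N_q = 50.44 × 16.4 = 827.22 kPa; self-weight term 0.5·γ·B·N_γ·s_γ = 0.5 × 10.29 × 1.52 × 13.2 × 0.6 = 61.938 kPa.
q_ult = 827.22 + 61.938 = 889.15 kPa.

q_ult ≈ 890 kPa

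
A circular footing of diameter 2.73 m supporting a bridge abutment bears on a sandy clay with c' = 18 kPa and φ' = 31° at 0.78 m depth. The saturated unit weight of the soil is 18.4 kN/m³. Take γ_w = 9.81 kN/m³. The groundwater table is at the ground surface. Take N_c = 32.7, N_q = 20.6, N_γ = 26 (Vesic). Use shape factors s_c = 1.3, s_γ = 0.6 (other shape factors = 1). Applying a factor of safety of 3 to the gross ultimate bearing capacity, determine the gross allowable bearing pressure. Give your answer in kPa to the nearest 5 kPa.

q_all ≈ 360 kPa

Water table at ground surface, so effective unit weight γ' = 18.4 − 9.81 = 8.59 kN/m³ is used throughout; overburden q = 8.59 × 0.78 = 6.7002 kPa; the same γ' applies in the ½γBN_γ term.
Cohesion term c·N_c·s_c = 18 × 32.7 × 1.3 = 765.18 kPa; surcharge term q·N_q = 6.7002 × 20.6 = 138.02 kPa; self-weight term 0.5·γ·B·N_γ·s_γ = 0.5 × 8.59 × 2.73 × 26 × 0.6 = 182.92 kPa.
q_ult = 765.18 + 138.02 + 182.92 = 1086.1 kPa.
q_all = q_ult / FS = 1086.1 / 3 = 362.04 kPa.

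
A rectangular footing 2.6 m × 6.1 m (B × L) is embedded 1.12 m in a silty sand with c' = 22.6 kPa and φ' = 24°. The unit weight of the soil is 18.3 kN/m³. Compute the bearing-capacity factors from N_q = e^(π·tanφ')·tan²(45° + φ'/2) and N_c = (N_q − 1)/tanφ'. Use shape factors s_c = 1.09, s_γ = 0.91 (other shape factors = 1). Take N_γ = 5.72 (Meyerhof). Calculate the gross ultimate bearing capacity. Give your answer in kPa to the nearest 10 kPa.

tan24° = 0.4452, so N_q = e^(π×0.4452)·tan²(57°) = 4.05 × 2.371 = 9.6.
N_c = (9.6 − 1)/tan24° = 19.32.
Effective surcharge at the founding depth q = γ·D_f = 18.3 × 1.12 = 20.496 kPa.
q_ult = c·N_c·s_c + q·N_q + 0.5·γ·B·N_γ·s_γ
     = 22.6 × 19.324 × 1.09 + 20.496 × 9.6034 + 0.5 × 18.3 × 2.6 × 5.72 × 0.91
     = 476.02 + 196.83 + 123.83 = 796.68 kPa.

q_ult ≈ 800 kPa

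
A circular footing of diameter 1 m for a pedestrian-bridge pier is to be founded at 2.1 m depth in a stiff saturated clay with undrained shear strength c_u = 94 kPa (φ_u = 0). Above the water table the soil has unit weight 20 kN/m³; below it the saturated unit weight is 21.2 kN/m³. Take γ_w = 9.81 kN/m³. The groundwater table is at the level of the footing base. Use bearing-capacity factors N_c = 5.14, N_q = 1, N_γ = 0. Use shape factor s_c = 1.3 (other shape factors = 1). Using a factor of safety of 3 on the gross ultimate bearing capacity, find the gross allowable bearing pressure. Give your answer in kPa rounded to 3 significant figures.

Effective surcharge at the founding depth q = γ·D_f = 20 × 2.1 = 42 kPa.
q_ult = c·N_c·s_c + q·N_q
     = 94 × 5.14 × 1.3 + 42 × 1
     = 628.11 + 42 = 670.11 kPa.
q_all = 670.11 / 3 = 223.37 kPa.

q_all ≈ 223 kPa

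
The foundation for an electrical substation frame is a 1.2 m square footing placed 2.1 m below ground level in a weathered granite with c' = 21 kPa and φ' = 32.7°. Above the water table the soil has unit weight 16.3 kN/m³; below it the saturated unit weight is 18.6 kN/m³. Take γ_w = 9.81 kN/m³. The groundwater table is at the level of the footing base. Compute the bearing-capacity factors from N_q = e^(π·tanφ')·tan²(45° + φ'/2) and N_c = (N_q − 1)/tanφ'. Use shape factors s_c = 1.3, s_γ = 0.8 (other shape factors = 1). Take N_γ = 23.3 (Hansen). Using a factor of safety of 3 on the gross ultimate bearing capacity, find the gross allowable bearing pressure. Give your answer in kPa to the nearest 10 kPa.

N_q = e^(π·tan32.7°)·tan²(61.35°) = 25.18; N_c = (N_q − 1)/tanφ' = 37.66.
Overburden at base level: q = 16.3 × 2.1 = 34.23 kPa.
Below the base the soil is submerged, so the ½γBN_γ term uses γ' = 18.6 − 9.81 = 8.79 kN/m³.
Cohesion term c·N_c·s_c = 21 × 37.657 × 1.3 = 1028 kPa; surcharge term q·N_q = 34.23 × 25.175 = 861.74 kPa; self-weight term 0.5·γ·B·N_γ·s_γ = 0.5 × 8.79 × 1.2 × 23.3 × 0.8 = 98.307 kPa.
q_ult = 1028 + 861.74 + 98.307 = 1988.1 kPa.
q_all = 1988.1 / 3 = 662.69 kPa.

q_all ≈ 660 kPa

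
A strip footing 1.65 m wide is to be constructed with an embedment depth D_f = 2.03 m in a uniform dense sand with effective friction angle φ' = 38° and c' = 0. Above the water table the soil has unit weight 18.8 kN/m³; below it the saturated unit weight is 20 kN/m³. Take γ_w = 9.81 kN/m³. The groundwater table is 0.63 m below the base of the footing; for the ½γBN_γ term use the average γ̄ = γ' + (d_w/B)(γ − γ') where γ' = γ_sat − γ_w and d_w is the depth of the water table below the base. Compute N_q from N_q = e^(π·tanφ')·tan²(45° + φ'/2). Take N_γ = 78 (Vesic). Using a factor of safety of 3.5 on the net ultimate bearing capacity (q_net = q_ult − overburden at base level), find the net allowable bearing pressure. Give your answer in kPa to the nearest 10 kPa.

q_all(net) ≈ 770 kPa

N_q = e^(π·tan38°)·tan²(64°) = 48.93.
Effective surcharge at the founding depth q = γ·D_f = 18.8 × 2.03 = 38.164 kPa.
With d_w = 0.63 m < B, γ̄ = 10.19 + (0.63/1.65) × (18.8 − 10.19) = 13.477 kN/m³.
q_ult = q·N_q + 0.5·γ·B·N_γ
     = 38.164 × 48.933 + 0.5 × 13.477 × 1.65 × 78
     = 1867.5 + 867.27 = 2734.8 kPa.
q_net = 2734.8 − 38.164 = 2696.6 kPa.
q_all(net) = 2696.6 / 3.5 = 770.46 kPa.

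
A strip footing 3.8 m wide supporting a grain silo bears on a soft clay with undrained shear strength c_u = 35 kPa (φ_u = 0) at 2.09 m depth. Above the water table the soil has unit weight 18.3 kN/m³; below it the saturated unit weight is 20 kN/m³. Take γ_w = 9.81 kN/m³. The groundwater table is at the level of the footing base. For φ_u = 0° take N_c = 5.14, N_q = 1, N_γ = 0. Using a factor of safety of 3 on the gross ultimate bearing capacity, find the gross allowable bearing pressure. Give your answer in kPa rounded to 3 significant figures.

q_all ≈ 72.7 kPa

Effective surcharge at the founding depth q = γ·D_f = 18.3 × 2.09 = 38.247 kPa.
q_ult = c·N_c + q·N_q
     = 35 × 5.14 + 38.247 × 1
     = 179.9 + 38.247 = 218.15 kPa.
q_all = 218.15 / 3 = 72.716 kPa.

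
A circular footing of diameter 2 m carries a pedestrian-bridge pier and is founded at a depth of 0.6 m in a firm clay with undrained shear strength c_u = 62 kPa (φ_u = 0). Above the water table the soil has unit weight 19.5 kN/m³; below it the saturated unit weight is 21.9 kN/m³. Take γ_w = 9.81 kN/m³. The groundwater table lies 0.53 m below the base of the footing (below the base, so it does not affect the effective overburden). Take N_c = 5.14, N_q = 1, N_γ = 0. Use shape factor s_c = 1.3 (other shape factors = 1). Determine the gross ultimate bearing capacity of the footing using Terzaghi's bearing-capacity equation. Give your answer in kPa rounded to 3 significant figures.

Overburden at base level: q = 19.5 × 0.6 = 11.7 kPa.
Cohesion term c·N_c·s_c = 62 × 5.14 × 1.3 = 414.28 kPa; surcharge term q·N_q = 11.7 × 1 = 11.7 kPa.
q_ult = 414.28 + 11.7 = 425.98 kPa.

q_ult ≈ 426 kPa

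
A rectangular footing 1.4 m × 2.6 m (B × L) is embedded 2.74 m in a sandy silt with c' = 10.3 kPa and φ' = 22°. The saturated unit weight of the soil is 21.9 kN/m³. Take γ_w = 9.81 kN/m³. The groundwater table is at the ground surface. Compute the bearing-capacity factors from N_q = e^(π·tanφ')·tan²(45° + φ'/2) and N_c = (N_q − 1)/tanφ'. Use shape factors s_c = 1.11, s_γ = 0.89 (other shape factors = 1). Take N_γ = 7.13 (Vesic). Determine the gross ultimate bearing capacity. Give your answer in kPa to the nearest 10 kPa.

tan22° = 0.404, so N_q = e^(π×0.404)·tan²(56°) = 3.558 × 2.198 = 7.82.
N_c = (7.82 − 1)/tan22° = 16.88.
γ' = 21.9 − 9.81 = 12.09 kN/m³ (submerged throughout). q = 12.09 × 2.74 = 33.127 kPa; the same γ' applies in the ½γBN_γ term.
c·N_c·s_c = 10.3 × 16.883 × 1.11 = 193.02 kPa
q·N_q = 33.127 × 7.8211 = 259.09 kPa
0.5·γ·B·N_γ·s_γ = 0.5 × 12.09 × 1.4 × 7.13 × 0.89 = 53.704 kPa
q_ult = 193.02 + 259.09 + 53.704 = 505.81 kPa.

q_ult ≈ 510 kPa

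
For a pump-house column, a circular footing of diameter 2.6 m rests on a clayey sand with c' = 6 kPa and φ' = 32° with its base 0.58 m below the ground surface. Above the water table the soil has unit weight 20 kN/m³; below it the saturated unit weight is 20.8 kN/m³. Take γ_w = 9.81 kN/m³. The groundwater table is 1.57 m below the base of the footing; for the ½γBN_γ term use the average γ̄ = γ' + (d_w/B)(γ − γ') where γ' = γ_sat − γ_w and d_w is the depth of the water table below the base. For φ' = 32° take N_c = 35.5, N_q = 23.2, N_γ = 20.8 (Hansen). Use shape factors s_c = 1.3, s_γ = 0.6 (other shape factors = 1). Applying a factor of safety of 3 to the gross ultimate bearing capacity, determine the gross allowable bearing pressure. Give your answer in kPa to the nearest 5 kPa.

q_all ≈ 270 kPa

q = γ·D_f = 20 × 0.58 = 11.6 kPa.
γ' = 10.99 kN/m³; averaging over the depth B below the base, γ̄ = γ' + (d_w/B)(γ − γ') = 16.431 kN/m³.
c·N_c·s_c = 6 × 35.5 × 1.3 = 276.9 kPa
q·N_q = 11.6 × 23.2 = 269.12 kPa
0.5·γ·B·N_γ·s_γ = 0.5 × 16.431 × 2.6 × 20.8 × 0.6 = 266.57 kPa
q_ult = 276.9 + 269.12 + 266.57 = 812.59 kPa.
q_all = q_ult / FS = 812.59 / 3 = 270.86 kPa.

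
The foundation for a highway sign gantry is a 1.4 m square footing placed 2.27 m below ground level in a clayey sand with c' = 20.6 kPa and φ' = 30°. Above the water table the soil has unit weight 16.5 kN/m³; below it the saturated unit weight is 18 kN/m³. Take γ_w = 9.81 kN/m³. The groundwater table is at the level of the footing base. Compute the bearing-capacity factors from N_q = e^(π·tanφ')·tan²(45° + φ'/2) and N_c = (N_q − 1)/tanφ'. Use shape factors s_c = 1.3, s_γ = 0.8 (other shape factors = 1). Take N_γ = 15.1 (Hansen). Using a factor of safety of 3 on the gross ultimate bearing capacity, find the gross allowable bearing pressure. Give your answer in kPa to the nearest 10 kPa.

q_all ≈ 520 kPa

N_q = e^(π·tan30°)·tan²(60°) = 18.4; N_c = (N_q − 1)/tanφ' = 30.14.
Effective surcharge at the founding depth q = γ·D_f = 16.5 × 2.27 = 37.455 kPa.
The water table coincides with the base, so in the self-weight term γ → γ' = 8.19 kN/m³.
q_ult = c·N_c·s_c + q·N_q + 0.5·γ·B·N_γ·s_γ
     = 20.6 × 30.14 × 1.3 + 37.455 × 18.401 + 0.5 × 8.19 × 1.4 × 15.1 × 0.8
     = 807.14 + 689.21 + 69.255 = 1565.6 kPa.
q_all = 1565.6 / 3 = 521.87 kPa.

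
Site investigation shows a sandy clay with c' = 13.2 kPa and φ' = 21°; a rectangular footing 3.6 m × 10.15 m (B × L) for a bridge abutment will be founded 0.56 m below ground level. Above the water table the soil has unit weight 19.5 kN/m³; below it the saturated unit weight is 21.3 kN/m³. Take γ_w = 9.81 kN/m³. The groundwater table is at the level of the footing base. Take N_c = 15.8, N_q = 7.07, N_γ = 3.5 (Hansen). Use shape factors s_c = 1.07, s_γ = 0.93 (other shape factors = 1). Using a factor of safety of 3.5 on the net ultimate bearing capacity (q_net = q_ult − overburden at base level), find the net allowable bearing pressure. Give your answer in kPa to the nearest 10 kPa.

Overburden at base level: q = 19.5 × 0.56 = 10.92 kPa.
Below the base the soil is submerged, so the ½γBN_γ term uses γ' = 21.3 − 9.81 = 11.49 kN/m³.
Cohesion term c·N_c·s_c = 13.2 × 15.8 × 1.07 = 223.16 kPa; surcharge term q·N_q = 10.92 × 7.07 = 77.204 kPa; self-weight term 0.5·γ·B·N_γ·s_γ = 0.5 × 11.49 × 3.6 × 3.5 × 0.93 = 67.32 kPa.
q_ult = 223.16 + 77.204 + 67.32 = 367.68 kPa.
q_net = 367.68 − 10.92 = 356.76 kPa.
q_all(net) = 356.76 / 3.5 = 101.93 kPa.

q_all(net) ≈ 100 kPa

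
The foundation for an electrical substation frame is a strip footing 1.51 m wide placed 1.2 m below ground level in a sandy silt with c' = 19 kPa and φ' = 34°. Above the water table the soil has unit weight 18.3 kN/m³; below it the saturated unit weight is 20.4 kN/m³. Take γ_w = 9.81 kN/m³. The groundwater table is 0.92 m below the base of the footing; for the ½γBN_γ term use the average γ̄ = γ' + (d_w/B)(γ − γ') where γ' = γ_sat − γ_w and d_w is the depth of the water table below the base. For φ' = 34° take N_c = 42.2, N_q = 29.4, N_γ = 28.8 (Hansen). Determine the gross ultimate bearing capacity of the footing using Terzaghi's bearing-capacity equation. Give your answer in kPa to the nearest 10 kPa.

Effective surcharge at the founding depth q = γ·D_f = 18.3 × 1.2 = 21.96 kPa.
With d_w = 0.92 m < B, γ̄ = 10.59 + (0.92/1.51) × (18.3 − 10.59) = 15.287 kN/m³.
q_ult = c·N_c + q·N_q + 0.5·γ·B·N_γ
     = 19 × 42.2 + 21.96 × 29.4 + 0.5 × 15.287 × 1.51 × 28.8
     = 801.8 + 645.62 + 332.41 = 1779.8 kPa.

q_ult ≈ 1780 kPa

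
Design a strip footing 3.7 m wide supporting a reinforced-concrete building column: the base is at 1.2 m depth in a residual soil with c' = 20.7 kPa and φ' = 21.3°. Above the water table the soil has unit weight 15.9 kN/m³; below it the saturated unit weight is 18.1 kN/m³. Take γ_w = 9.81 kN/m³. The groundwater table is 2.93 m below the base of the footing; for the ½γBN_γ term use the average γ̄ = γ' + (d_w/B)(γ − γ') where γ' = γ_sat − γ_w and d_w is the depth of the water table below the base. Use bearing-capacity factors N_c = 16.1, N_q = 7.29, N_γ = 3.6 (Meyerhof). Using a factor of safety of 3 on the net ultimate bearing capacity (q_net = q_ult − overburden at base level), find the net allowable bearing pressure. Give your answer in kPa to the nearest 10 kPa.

q_all(net) ≈ 180 kPa

Effective surcharge at the founding depth q = γ·D_f = 15.9 × 1.2 = 19.08 kPa.
With d_w = 2.93 m < B, γ̄ = 8.29 + (2.93/3.7) × (15.9 − 8.29) = 14.316 kN/m³.
q_ult = c·N_c + q·N_q + 0.5·γ·B·N_γ
     = 20.7 × 16.1 + 19.08 × 7.29 + 0.5 × 14.316 × 3.7 × 3.6
     = 333.27 + 139.09 + 95.347 = 567.71 kPa.
q_net = 567.71 − 19.08 = 548.63 kPa.
q_all(net) = 548.63 / 3 = 182.88 kPa.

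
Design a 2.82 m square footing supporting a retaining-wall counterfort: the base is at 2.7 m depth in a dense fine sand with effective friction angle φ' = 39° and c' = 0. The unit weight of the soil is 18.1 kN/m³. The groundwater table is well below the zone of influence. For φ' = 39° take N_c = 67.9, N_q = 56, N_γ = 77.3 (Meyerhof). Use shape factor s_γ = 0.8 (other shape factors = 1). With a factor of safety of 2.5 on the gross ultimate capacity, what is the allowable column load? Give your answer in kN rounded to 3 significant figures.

Effective surcharge at the founding depth q = γ·D_f = 18.1 × 2.7 = 48.87 kPa.
q_ult = q·N_q + 0.5·γ·B·N_γ·s_γ
     = 48.87 × 56 + 0.5 × 18.1 × 2.82 × 77.3 × 0.8
     = 2736.7 + 1578.2 = 4314.9 kPa.
Gross allowable pressure q_all = 4314.9 / 2.5 = 1726 kPa.
Footing area = 7.9524 m², so allowable column load = 1726 × 7.9524 = 13726 kN.

P_all ≈ 13700 kN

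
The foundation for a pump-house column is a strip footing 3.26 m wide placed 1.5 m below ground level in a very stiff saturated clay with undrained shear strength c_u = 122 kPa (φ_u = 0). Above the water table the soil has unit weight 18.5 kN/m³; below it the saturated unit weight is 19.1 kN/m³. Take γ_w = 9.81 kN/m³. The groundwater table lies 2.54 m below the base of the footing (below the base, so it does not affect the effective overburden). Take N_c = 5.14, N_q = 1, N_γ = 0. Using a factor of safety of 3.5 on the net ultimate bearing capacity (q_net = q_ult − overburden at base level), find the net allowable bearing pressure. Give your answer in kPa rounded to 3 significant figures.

q_all(net) ≈ 179 kPa

Overburden at base level: q = 18.5 × 1.5 = 27.75 kPa.
Cohesion term c·N_c = 122 × 5.14 = 627.08 kPa; surcharge term q·N_q = 27.75 × 1 = 27.75 kPa.
q_ult = 627.08 + 27.75 = 654.83 kPa.
q_net = 654.83 − 27.75 = 627.08 kPa.
q_all(net) = 627.08 / 3.5 = 179.17 kPa.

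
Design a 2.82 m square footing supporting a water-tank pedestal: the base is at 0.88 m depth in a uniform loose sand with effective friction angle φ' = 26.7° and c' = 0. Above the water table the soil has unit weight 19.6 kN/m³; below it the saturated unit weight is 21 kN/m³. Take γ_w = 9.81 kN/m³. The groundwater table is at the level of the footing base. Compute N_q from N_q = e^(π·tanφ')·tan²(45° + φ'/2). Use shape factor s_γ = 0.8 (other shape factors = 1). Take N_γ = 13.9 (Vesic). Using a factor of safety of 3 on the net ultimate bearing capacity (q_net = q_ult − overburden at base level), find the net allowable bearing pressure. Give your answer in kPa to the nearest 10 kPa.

N_q = e^(π·tan26.7°)·tan²(58.35°) = 12.78.
q = γ·D_f = 19.6 × 0.88 = 17.248 kPa.
For the ½γBN_γ term take γ' = 21 − 9.81 = 11.19 kN/m³ (soil below base is submerged).
q·N_q = 17.248 × 12.778 = 220.4 kPa
0.5·γ·B·N_γ·s_γ = 0.5 × 11.19 × 2.82 × 13.9 × 0.8 = 175.45 kPa
q_ult = 220.4 + 175.45 = 395.85 kPa.
q_net = 395.85 − 17.248 = 378.6 kPa.
q_all(net) = 378.6 / 3 = 126.2 kPa.

q_all(net) ≈ 130 kPa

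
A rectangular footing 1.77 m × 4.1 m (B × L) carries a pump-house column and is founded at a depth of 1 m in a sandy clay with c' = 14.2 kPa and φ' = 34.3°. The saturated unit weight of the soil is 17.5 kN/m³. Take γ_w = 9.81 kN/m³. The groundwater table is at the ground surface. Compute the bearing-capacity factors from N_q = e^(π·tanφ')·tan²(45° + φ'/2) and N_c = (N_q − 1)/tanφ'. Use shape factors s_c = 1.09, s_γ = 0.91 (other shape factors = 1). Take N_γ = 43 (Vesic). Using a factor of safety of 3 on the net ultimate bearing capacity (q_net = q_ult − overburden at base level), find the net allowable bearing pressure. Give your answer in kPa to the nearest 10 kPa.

N_q = e^(π·tan34.3°)·tan²(62.15°) = 30.54; N_c = (N_q − 1)/tanφ' = 43.3.
With the water table at the surface the whole profile is submerged: γ' = 17.5 − 9.81 = 7.69 kN/m³, so q = γ'·D_f = 7.69 kPa; the same γ' applies in the ½γBN_γ term.
q_ult = c·N_c·s_c + q·N_q + 0.5·γ·B·N_γ·s_γ
     = 14.2 × 43.303 × 1.09 + 7.69 × 30.539 + 0.5 × 7.69 × 1.77 × 43 × 0.91
     = 670.25 + 234.85 + 266.31 = 1171.4 kPa.
q_net = 1171.4 − 7.69 = 1163.7 kPa.
q_all(net) = 1163.7 / 3 = 387.9 kPa.

q_all(net) ≈ 390 kPa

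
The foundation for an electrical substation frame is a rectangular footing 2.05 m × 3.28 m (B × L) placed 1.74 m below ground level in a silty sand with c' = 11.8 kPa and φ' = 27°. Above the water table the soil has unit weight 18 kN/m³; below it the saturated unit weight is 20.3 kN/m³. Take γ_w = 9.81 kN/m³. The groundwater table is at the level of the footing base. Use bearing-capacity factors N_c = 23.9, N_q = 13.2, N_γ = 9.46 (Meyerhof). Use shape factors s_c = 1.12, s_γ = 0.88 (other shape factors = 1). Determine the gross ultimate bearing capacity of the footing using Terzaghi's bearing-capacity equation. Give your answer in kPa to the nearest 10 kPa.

Effective surcharge at the founding depth q = γ·D_f = 18 × 1.74 = 31.32 kPa.
The water table coincides with the base, so in the self-weight term γ → γ' = 10.49 kN/m³.
q_ult = c·N_c·s_c + q·N_q + 0.5·γ·B·N_γ·s_γ
     = 11.8 × 23.9 × 1.12 + 31.32 × 13.2 + 0.5 × 10.49 × 2.05 × 9.46 × 0.88
     = 315.86 + 413.42 + 89.51 = 818.8 kPa.

q_ult ≈ 820 kPa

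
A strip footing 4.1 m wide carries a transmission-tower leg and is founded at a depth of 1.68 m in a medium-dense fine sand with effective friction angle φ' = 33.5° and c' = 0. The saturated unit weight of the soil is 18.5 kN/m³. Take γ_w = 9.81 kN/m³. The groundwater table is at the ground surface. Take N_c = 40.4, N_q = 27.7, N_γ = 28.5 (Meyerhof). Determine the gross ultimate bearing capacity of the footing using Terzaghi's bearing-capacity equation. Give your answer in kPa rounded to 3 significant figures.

q_ult ≈ 912 kPa

With the water table at the surface the whole profile is submerged: γ' = 18.5 − 9.81 = 8.69 kN/m³, so q = γ'·D_f = 14.599 kPa; the same γ' applies in the ½γBN_γ term.
q_ult = q·N_q + 0.5·γ·B·N_γ
     = 14.599 × 27.7 + 0.5 × 8.69 × 4.1 × 28.5
     = 404.4 + 507.71 = 912.11 kPa.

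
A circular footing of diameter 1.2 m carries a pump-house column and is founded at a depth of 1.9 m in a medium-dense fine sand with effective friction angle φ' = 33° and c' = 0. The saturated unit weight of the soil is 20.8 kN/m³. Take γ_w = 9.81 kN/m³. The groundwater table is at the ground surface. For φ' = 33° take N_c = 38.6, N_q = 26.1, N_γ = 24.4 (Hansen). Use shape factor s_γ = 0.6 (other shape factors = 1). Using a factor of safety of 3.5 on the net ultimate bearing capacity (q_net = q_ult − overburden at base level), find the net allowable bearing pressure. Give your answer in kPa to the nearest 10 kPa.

q_all(net) ≈ 180 kPa

γ' = 20.8 − 9.81 = 10.99 kN/m³ (submerged throughout). q = 10.99 × 1.9 = 20.881 kPa; the same γ' applies in the ½γBN_γ term.
q·N_q = 20.881 × 26.1 = 544.99 kPa
0.5·γ·B·N_γ·s_γ = 0.5 × 10.99 × 1.2 × 24.4 × 0.6 = 96.536 kPa
q_ult = 544.99 + 96.536 = 641.53 kPa.
q_net = 641.53 − 20.881 = 620.65 kPa.
q_all(net) = 620.65 / 3.5 = 177.33 kPa.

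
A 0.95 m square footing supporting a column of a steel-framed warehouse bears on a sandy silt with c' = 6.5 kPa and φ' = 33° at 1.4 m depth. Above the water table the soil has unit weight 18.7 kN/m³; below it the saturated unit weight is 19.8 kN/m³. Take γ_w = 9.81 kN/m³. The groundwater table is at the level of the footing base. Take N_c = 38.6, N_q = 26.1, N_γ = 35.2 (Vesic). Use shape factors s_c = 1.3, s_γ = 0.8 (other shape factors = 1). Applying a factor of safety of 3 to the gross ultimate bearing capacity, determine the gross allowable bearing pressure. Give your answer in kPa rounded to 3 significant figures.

q_all ≈ 381 kPa

Effective surcharge at the founding depth q = γ·D_f = 18.7 × 1.4 = 26.18 kPa.
The water table coincides with the base, so in the self-weight term γ → γ' = 9.99 kN/m³.
q_ult = c·N_c·s_c + q·N_q + 0.5·γ·B·N_γ·s_γ
     = 6.5 × 38.6 × 1.3 + 26.18 × 26.1 + 0.5 × 9.99 × 0.95 × 35.2 × 0.8
     = 326.17 + 683.3 + 133.63 = 1143.1 kPa.
q_all = q_ult / FS = 1143.1 / 3 = 381.03 kPa.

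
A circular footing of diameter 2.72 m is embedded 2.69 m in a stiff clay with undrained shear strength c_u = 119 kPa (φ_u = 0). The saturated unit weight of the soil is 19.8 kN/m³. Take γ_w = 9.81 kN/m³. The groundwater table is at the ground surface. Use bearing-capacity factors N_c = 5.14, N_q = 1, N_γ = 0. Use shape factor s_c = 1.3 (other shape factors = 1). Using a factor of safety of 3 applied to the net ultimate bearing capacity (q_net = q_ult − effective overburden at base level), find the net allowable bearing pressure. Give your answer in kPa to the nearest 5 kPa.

q_all(net) ≈ 265 kPa

γ' = 19.8 − 9.81 = 9.99 kN/m³ (submerged throughout). q = 9.99 × 2.69 = 26.873 kPa.
c·N_c·s_c = 119 × 5.14 × 1.3 = 795.16 kPa
q·N_q = 26.873 × 1 = 26.873 kPa
q_ult = 795.16 + 26.873 = 822.03 kPa.
Net ultimate: q_net = 822.03 − 26.873 = 795.16 kPa.
q_all(net) = 795.16 / 3 = 265.05 kPa.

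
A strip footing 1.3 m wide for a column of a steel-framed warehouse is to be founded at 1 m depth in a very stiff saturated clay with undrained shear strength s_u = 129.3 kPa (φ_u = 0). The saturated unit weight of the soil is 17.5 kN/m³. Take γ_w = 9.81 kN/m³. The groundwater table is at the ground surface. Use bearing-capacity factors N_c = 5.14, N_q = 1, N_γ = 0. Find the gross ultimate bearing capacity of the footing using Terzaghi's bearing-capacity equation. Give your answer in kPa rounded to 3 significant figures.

q_ult ≈ 672 kPa

Water table at ground surface, so effective unit weight γ' = 17.5 − 9.81 = 7.69 kN/m³ is used throughout; overburden q = 7.69 × 1 = 7.69 kPa.
Cohesion term c·N_c = 129.3 × 5.14 = 664.6 kPa; surcharge term q·N_q = 7.69 × 1 = 7.69 kPa.
q_ult = 664.6 + 7.69 = 672.29 kPa.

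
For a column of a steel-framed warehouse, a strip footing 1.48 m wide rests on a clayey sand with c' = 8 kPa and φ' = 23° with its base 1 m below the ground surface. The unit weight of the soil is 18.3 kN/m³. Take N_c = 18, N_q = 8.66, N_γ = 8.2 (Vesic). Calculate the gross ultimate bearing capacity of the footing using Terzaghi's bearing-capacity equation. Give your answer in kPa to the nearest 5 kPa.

q_ult ≈ 415 kPa

q = γ·D_f = 18.3 × 1 = 18.3 kPa.
c·N_c = 8 × 18 = 144 kPa
q·N_q = 18.3 × 8.66 = 158.48 kPa
0.5·γ·B·N_γ = 0.5 × 18.3 × 1.48 × 8.2 = 111.04 kPa
q_ult = 144 + 158.48 + 111.04 = 413.52 kPa.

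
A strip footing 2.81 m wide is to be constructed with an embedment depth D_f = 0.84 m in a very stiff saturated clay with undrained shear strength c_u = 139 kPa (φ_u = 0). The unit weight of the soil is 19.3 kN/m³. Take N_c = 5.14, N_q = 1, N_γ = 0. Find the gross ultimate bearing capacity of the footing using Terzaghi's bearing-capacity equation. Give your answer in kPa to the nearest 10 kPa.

q_ult ≈ 730 kPa

Effective surcharge at the founding depth q = γ·D_f = 19.3 × 0.84 = 16.212 kPa.
q_ult = c·N_c + q·N_q
     = 139 × 5.14 + 16.212 × 1
     = 714.46 + 16.212 = 730.67 kPa.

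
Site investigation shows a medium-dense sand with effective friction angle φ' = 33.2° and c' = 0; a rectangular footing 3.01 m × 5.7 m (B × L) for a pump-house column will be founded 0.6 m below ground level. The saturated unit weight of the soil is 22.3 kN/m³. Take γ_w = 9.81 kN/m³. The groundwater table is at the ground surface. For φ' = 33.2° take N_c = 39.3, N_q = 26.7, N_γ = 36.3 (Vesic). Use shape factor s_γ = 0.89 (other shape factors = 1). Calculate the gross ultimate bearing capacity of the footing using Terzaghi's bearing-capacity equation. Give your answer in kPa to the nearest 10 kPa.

With the water table at the surface the whole profile is submerged: γ' = 22.3 − 9.81 = 12.49 kN/m³, so q = γ'·D_f = 7.494 kPa; the same γ' applies in the ½γBN_γ term.
q_ult = q·N_q + 0.5·γ·B·N_γ·s_γ
     = 7.494 × 26.7 + 0.5 × 12.49 × 3.01 × 36.3 × 0.89
     = 200.09 + 607.29 = 807.38 kPa.

q_ult ≈ 810 kPa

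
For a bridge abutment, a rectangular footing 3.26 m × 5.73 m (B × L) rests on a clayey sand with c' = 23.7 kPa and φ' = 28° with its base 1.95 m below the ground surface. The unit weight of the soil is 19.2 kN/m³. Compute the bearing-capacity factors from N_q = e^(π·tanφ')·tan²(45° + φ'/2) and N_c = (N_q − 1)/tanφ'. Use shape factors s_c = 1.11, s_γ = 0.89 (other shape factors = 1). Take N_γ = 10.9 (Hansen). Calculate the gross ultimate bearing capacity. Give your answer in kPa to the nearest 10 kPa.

q_ult ≈ 1530 kPa

tan28° = 0.5317, so N_q = e^(π×0.5317)·tan²(59°) = 5.314 × 2.77 = 14.72.
N_c = (14.72 − 1)/tan28° = 25.8.
Overburden at base level: q = 19.2 × 1.95 = 37.44 kPa.
Cohesion term c·N_c·s_c = 23.7 × 25.803 × 1.11 = 678.81 kPa; surcharge term q·N_q = 37.44 × 14.72 = 551.11 kPa; self-weight term 0.5·γ·B·N_γ·s_γ = 0.5 × 19.2 × 3.26 × 10.9 × 0.89 = 303.6 kPa.
q_ult = 678.81 + 551.11 + 303.6 = 1533.5 kPa.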